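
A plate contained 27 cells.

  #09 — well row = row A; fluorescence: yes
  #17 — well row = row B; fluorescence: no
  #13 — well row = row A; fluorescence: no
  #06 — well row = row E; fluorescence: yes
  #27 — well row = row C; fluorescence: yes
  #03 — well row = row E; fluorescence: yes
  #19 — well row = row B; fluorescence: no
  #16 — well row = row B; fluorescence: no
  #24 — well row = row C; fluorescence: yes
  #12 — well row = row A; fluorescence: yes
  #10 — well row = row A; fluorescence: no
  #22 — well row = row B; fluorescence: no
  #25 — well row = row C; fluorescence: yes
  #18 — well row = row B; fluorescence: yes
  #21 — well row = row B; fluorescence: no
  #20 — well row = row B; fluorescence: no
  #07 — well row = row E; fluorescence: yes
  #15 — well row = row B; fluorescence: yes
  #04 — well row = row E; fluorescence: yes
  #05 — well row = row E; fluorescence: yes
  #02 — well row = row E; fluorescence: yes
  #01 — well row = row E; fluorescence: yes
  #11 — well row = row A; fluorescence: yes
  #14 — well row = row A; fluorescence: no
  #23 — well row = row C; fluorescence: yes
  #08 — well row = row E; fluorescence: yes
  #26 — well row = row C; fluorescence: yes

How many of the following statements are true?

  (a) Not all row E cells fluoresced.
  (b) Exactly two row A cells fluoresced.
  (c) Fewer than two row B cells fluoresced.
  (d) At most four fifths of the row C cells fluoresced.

0

(a) row E: |A| = 8, |A ∩ B| = 8; needs A ⊄ B (|A ∖ B| ≥ 1) — false.
(b) row A: |A| = 6, |A ∩ B| = 3; needs |A ∩ B| = 2 — false.
(c) row B: |A| = 8, |A ∩ B| = 2; needs |A ∩ B| < 2 — false.
(d) row C: |A| = 5, |A ∩ B| = 5; needs |A ∩ B| / |A| ≤ 4/5 — false.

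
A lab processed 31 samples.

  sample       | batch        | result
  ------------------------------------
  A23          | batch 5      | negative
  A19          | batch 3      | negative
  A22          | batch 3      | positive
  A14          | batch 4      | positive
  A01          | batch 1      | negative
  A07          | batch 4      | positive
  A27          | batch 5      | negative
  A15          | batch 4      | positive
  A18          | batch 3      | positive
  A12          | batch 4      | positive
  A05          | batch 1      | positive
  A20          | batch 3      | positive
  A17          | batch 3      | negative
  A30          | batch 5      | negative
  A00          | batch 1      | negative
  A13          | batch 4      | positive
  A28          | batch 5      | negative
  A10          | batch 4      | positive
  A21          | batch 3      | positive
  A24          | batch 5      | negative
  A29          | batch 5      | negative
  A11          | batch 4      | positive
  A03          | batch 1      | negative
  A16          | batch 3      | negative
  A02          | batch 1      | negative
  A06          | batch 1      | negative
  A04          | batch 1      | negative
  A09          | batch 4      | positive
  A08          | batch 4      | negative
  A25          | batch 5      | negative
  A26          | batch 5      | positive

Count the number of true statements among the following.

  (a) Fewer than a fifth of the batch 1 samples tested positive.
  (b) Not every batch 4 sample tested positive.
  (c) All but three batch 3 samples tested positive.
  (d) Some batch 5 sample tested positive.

4

(a) batch 1: |A| = 7, |A ∩ B| = 1; needs |A ∩ B| / |A| < 1/5 — true.
(b) batch 4: |A| = 9, |A ∩ B| = 8; needs A ⊄ B (|A ∖ B| ≥ 1) — true.
(c) batch 3: |A| = 7, |A ∩ B| = 4; needs |A ∖ B| = 3 — true.
(d) batch 5: |A| = 8, |A ∩ B| = 1; needs A ∩ B ≠ ∅ (|A ∩ B| ≥ 1) — true.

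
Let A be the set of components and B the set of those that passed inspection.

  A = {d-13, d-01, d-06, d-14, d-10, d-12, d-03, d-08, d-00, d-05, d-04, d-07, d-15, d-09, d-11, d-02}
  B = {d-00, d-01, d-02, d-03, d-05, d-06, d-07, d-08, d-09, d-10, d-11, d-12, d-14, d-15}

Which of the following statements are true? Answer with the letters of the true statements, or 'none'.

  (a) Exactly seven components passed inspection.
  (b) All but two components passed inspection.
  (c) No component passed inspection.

|A| = 16, |A ∩ B| = 14, |A ∖ B| = 2.
(a) |A ∩ B| = 7: fails.
(b) |A ∖ B| = 2: holds.
(c) A ∩ B = ∅ (|A ∩ B| = 0): fails.

(b)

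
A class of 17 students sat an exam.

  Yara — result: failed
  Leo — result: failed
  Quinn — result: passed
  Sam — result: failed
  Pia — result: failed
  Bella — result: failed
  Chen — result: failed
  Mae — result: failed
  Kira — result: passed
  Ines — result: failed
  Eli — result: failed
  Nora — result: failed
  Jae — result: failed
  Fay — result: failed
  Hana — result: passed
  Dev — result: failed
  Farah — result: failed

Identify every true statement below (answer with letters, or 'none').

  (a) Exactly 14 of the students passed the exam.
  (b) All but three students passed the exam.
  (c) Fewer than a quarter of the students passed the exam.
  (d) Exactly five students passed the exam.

|A| = 17, |A ∩ B| = 3, |A ∖ B| = 14.
(a) |A ∩ B| = 14: fails.
(b) |A ∖ B| = 3: fails.
(c) |A ∩ B| / |A| < 1/4: holds.
(d) |A ∩ B| = 5: fails.

(c)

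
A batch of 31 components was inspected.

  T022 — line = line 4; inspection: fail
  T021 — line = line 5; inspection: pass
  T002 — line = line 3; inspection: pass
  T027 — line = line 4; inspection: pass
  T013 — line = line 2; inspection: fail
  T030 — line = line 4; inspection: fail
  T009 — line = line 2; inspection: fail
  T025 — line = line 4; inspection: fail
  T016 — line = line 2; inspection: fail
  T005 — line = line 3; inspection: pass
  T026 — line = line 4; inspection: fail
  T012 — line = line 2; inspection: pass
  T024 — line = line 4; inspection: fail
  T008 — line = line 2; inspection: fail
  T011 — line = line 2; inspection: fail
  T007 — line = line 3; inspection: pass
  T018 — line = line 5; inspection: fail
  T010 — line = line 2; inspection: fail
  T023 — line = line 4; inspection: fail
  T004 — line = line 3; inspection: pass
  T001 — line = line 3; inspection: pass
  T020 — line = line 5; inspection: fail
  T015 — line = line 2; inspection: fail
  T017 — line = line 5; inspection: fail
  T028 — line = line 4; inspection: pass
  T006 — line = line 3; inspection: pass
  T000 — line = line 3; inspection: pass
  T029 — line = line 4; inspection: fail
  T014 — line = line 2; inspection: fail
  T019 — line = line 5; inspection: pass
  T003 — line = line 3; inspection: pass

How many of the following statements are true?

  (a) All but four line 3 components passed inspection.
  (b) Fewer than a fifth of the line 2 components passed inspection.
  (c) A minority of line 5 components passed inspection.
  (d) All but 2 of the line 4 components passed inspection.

(a) line 3: |A| = 8, |A ∩ B| = 8; needs |A ∖ B| = 4 — false.
(b) line 2: |A| = 9, |A ∩ B| = 1; needs |A ∩ B| / |A| < 1/5 — true.
(c) line 5: |A| = 5, |A ∩ B| = 2; needs |A ∩ B| < |A ∖ B| — true.
(d) line 4: |A| = 9, |A ∩ B| = 2; needs |A ∖ B| = 2 — false.

2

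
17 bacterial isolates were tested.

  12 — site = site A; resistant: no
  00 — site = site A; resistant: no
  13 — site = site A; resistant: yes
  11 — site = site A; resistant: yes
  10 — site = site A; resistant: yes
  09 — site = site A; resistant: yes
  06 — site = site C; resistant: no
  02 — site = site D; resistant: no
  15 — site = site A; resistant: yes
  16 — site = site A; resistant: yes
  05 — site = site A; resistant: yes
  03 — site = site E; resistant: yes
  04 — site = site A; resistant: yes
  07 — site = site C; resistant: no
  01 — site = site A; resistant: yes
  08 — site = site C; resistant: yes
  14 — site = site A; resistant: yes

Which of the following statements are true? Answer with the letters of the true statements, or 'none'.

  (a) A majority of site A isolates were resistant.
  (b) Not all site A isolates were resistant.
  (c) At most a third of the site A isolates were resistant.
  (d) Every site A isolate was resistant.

(a), (b)

|A| = 12, |A ∩ B| = 10, |A ∖ B| = 2.
(a) |A ∩ B| > |A ∖ B|: holds.
(b) A ⊄ B (|A ∖ B| ≥ 1): holds.
(c) |A ∩ B| / |A| ≤ 1/3: fails.
(d) A ⊆ B, i.e. every element of A is in B (|A ∖ B| = 0): fails.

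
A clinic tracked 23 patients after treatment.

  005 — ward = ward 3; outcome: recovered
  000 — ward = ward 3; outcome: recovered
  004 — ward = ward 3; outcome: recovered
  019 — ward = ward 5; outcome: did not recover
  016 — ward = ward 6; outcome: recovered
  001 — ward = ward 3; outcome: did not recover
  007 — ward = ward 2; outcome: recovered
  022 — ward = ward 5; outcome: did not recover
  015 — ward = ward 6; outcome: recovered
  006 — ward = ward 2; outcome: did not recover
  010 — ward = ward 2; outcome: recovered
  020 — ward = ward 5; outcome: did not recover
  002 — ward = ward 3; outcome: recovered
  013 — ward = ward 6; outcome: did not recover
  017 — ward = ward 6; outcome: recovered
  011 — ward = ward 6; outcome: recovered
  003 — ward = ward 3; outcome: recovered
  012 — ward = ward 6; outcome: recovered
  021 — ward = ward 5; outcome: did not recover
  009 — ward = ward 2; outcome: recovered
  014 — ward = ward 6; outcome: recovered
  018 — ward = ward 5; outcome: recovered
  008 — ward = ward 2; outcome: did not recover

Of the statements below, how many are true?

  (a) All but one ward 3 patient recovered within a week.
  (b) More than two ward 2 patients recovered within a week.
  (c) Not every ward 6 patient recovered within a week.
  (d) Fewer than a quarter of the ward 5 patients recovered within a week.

(a) ward 3: |A| = 6, |A ∩ B| = 5; needs |A ∖ B| = 1 — true.
(b) ward 2: |A| = 5, |A ∩ B| = 3; needs |A ∩ B| > 2 — true.
(c) ward 6: |A| = 7, |A ∩ B| = 6; needs A ⊄ B (|A ∖ B| ≥ 1) — true.
(d) ward 5: |A| = 5, |A ∩ B| = 1; needs |A ∩ B| / |A| < 1/4 — true.

4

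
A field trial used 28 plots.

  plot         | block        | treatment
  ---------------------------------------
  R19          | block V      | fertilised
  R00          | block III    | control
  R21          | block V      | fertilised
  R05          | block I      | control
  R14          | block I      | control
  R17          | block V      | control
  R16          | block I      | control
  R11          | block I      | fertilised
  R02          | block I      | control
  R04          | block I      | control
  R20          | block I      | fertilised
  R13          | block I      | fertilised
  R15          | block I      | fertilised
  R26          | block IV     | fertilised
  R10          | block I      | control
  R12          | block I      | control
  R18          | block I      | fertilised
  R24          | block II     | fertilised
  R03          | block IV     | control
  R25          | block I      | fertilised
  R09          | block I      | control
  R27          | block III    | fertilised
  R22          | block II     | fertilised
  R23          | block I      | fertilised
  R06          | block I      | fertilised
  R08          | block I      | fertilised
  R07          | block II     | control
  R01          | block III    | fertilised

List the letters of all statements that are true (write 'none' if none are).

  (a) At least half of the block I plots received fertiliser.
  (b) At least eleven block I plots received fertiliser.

(a)

|A| = 17, |A ∩ B| = 9, |A ∖ B| = 8.
(a) |A ∩ B| ≥ |A ∖ B|: holds.
(b) |A ∩ B| ≥ 11: fails.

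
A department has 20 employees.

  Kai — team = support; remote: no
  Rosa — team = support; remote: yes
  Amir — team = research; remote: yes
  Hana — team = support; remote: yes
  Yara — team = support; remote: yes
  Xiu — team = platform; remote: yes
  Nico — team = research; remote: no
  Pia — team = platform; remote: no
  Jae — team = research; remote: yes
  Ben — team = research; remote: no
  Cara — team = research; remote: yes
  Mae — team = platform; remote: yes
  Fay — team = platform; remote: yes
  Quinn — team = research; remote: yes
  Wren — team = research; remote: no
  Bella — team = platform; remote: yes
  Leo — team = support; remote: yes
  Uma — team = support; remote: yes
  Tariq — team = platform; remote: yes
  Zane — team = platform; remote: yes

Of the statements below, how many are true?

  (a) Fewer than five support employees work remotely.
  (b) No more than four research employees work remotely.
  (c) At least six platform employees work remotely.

(a) support: |A| = 6, |A ∩ B| = 5; needs |A ∩ B| < 5 — false.
(b) research: |A| = 7, |A ∩ B| = 4; needs |A ∩ B| ≤ 4 — true.
(c) platform: |A| = 7, |A ∩ B| = 6; needs |A ∩ B| ≥ 6 — true.

2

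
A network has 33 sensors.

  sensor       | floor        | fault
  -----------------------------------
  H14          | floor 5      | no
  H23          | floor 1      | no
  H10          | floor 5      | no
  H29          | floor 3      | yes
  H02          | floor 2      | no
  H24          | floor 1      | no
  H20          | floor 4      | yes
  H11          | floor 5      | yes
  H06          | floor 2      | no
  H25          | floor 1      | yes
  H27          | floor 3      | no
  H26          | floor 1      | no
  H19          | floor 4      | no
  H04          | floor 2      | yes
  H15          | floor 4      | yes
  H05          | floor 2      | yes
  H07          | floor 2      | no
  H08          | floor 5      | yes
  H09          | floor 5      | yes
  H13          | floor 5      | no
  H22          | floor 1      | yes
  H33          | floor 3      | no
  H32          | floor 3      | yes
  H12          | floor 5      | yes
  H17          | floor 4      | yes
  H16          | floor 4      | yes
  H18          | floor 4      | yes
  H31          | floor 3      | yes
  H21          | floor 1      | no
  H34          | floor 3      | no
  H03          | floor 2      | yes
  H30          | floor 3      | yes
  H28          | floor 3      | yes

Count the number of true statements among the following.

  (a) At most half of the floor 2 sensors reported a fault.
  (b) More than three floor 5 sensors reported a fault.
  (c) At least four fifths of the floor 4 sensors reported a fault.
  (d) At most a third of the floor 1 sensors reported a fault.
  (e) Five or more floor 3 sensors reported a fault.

(a) floor 2: |A| = 6, |A ∩ B| = 3; needs |A ∩ B| ≤ |A ∖ B| — true.
(b) floor 5: |A| = 7, |A ∩ B| = 4; needs |A ∩ B| > 3 — true.
(c) floor 4: |A| = 6, |A ∩ B| = 5; needs |A ∩ B| / |A| ≥ 4/5 — true.
(d) floor 1: |A| = 6, |A ∩ B| = 2; needs |A ∩ B| / |A| ≤ 1/3 — true.
(e) floor 3: |A| = 8, |A ∩ B| = 5; needs |A ∩ B| ≥ 5 — true.

5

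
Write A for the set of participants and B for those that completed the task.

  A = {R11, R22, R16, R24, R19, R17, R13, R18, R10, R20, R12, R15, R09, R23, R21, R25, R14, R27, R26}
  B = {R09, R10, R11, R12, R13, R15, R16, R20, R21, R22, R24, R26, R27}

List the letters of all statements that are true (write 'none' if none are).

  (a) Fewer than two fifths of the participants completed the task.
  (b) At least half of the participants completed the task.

(b)

|A| = 19, |A ∩ B| = 13, |A ∖ B| = 6.
(a) |A ∩ B| / |A| < 2/5: fails.
(b) |A ∩ B| ≥ |A ∖ B|: holds.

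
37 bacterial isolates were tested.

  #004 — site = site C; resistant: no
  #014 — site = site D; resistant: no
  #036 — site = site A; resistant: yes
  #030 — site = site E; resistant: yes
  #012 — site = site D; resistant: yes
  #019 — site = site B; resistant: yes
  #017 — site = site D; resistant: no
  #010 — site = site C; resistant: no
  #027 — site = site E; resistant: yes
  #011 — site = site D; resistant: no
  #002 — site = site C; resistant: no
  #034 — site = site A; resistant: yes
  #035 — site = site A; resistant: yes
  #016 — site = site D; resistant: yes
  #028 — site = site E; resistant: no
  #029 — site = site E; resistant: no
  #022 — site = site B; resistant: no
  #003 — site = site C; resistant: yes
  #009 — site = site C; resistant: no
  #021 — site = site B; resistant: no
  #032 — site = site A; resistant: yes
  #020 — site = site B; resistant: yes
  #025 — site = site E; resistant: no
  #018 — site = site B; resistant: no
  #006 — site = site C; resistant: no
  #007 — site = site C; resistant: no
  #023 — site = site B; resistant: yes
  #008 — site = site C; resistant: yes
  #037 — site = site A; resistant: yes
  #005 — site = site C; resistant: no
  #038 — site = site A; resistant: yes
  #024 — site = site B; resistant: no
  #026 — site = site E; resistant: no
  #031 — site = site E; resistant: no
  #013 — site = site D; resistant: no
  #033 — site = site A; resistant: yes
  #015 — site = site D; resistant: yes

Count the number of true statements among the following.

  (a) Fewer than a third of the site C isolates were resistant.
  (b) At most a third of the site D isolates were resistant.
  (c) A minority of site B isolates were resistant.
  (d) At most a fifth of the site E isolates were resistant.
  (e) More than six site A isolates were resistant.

3

(a) site C: |A| = 9, |A ∩ B| = 2; needs |A ∩ B| / |A| < 1/3 — true.
(b) site D: |A| = 7, |A ∩ B| = 3; needs |A ∩ B| / |A| ≤ 1/3 — false.
(c) site B: |A| = 7, |A ∩ B| = 3; needs |A ∩ B| < |A ∖ B| — true.
(d) site E: |A| = 7, |A ∩ B| = 2; needs |A ∩ B| / |A| ≤ 1/5 — false.
(e) site A: |A| = 7, |A ∩ B| = 7; needs |A ∩ B| > 6 — true.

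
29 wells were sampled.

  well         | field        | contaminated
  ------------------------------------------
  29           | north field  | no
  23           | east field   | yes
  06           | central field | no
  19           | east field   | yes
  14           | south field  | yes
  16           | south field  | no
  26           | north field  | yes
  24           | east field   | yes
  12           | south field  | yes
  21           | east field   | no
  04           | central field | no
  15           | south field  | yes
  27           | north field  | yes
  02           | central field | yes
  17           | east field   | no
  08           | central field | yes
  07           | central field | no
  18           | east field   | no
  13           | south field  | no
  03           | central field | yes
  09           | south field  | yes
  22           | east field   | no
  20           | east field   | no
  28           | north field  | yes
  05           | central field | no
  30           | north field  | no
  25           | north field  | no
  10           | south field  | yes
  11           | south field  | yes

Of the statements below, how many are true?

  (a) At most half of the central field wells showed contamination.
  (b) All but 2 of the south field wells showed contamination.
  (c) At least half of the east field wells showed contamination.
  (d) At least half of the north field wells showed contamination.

3

(a) central field: |A| = 7, |A ∩ B| = 3; needs |A ∩ B| ≤ |A ∖ B| — true.
(b) south field: |A| = 8, |A ∩ B| = 6; needs |A ∖ B| = 2 — true.
(c) east field: |A| = 8, |A ∩ B| = 3; needs |A ∩ B| ≥ |A ∖ B| — false.
(d) north field: |A| = 6, |A ∩ B| = 3; needs |A ∩ B| ≥ |A ∖ B| — true.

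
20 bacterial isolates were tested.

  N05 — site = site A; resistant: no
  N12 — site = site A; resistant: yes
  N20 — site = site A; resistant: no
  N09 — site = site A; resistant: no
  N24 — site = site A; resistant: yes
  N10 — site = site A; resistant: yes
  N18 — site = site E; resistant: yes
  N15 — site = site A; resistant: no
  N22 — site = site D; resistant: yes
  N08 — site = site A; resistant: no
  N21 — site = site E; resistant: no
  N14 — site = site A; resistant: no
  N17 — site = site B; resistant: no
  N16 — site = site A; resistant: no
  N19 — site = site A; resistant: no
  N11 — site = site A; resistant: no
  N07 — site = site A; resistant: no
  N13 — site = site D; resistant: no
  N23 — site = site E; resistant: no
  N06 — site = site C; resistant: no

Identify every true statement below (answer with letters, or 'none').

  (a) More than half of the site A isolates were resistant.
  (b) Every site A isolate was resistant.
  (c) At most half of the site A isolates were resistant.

(c)

|A| = 13, |A ∩ B| = 3, |A ∖ B| = 10.
(a) |A ∩ B| > |A ∖ B|: fails.
(b) A ⊆ B, i.e. every element of A is in B (|A ∖ B| = 0): fails.
(c) |A ∩ B| ≤ |A ∖ B|: holds.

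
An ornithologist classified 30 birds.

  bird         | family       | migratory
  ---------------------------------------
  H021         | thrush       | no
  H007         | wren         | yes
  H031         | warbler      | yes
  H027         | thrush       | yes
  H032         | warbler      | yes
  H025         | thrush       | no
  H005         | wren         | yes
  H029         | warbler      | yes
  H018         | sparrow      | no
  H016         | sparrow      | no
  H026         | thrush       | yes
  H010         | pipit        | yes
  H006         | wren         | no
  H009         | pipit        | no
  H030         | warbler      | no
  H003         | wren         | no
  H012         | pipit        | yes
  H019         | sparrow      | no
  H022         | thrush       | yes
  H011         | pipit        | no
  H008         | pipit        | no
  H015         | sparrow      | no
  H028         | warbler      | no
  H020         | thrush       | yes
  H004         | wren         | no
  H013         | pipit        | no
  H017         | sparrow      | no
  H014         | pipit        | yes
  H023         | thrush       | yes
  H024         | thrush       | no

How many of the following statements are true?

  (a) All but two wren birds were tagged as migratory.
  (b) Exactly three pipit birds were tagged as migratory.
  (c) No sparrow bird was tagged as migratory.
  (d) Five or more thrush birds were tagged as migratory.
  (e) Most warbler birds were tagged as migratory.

4

(a) wren: |A| = 5, |A ∩ B| = 2; needs |A ∖ B| = 2 — false.
(b) pipit: |A| = 7, |A ∩ B| = 3; needs |A ∩ B| = 3 — true.
(c) sparrow: |A| = 5, |A ∩ B| = 0; needs A ∩ B = ∅ (|A ∩ B| = 0) — true.
(d) thrush: |A| = 8, |A ∩ B| = 5; needs |A ∩ B| ≥ 5 — true.
(e) warbler: |A| = 5, |A ∩ B| = 3; needs |A ∩ B| > |A ∖ B| — true.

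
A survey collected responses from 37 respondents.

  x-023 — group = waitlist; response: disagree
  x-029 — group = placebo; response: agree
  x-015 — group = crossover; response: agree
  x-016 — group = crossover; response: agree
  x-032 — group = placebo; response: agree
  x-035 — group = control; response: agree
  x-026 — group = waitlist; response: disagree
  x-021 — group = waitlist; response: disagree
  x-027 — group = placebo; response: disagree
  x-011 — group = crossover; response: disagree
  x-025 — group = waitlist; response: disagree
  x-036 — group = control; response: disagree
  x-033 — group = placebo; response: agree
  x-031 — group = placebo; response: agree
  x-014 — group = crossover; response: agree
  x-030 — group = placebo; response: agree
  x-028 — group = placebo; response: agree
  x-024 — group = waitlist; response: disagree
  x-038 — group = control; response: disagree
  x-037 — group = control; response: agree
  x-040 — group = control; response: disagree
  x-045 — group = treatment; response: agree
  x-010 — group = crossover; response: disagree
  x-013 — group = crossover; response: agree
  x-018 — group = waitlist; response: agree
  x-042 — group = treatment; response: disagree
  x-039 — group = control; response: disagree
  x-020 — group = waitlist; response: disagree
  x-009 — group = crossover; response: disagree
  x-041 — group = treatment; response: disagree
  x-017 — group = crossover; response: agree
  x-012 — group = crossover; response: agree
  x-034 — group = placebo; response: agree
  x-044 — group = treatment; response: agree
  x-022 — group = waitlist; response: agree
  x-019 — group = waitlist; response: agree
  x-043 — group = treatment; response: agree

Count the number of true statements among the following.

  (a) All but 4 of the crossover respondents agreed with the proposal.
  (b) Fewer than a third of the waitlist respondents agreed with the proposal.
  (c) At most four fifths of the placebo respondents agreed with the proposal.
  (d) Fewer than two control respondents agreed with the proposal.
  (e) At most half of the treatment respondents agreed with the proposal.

(a) crossover: |A| = 9, |A ∩ B| = 6; needs |A ∖ B| = 4 — false.
(b) waitlist: |A| = 9, |A ∩ B| = 3; needs |A ∩ B| / |A| < 1/3 — false.
(c) placebo: |A| = 8, |A ∩ B| = 7; needs |A ∩ B| / |A| ≤ 4/5 — false.
(d) control: |A| = 6, |A ∩ B| = 2; needs |A ∩ B| < 2 — false.
(e) treatment: |A| = 5, |A ∩ B| = 3; needs |A ∩ B| ≤ |A ∖ B| — false.

0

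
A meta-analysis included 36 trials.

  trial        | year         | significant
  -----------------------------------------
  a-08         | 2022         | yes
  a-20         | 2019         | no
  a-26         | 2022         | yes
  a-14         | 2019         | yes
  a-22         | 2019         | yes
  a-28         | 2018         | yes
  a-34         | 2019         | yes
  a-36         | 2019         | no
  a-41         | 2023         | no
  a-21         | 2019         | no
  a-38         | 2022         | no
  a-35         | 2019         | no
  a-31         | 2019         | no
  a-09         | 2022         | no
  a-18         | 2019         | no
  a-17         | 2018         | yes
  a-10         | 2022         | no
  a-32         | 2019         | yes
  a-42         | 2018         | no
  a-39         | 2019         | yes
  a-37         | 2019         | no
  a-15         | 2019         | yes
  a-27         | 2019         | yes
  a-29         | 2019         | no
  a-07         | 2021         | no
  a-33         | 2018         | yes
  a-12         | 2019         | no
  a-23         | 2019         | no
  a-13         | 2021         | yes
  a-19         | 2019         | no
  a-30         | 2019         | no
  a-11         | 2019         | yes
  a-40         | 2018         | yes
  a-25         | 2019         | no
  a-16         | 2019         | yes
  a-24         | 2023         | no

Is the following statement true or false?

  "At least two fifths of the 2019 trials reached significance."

'At least two fifths of the 2019 trials reached significance' holds iff |A ∩ B| / |A| ≥ 2/5.
|A| = 22, |A ∩ B| = 9, |A ∖ B| = 13.
|A ∩ B|/|A| = 9/22, so the statement is true.

True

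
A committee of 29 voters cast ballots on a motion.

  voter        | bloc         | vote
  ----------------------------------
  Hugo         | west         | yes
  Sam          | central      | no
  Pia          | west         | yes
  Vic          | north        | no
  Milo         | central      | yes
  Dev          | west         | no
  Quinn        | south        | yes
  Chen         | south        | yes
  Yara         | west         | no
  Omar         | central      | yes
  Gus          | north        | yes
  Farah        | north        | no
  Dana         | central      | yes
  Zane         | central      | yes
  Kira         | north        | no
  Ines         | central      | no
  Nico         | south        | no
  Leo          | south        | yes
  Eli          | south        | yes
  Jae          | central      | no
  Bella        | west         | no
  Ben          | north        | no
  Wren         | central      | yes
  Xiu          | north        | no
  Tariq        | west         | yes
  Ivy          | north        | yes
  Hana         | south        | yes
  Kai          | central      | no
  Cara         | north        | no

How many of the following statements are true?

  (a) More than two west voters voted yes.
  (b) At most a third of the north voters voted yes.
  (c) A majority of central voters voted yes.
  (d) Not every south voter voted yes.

4

(a) west: |A| = 6, |A ∩ B| = 3; needs |A ∩ B| > 2 — true.
(b) north: |A| = 8, |A ∩ B| = 2; needs |A ∩ B| / |A| ≤ 1/3 — true.
(c) central: |A| = 9, |A ∩ B| = 5; needs |A ∩ B| > |A ∖ B| — true.
(d) south: |A| = 6, |A ∩ B| = 5; needs A ⊄ B (|A ∖ B| ≥ 1) — true.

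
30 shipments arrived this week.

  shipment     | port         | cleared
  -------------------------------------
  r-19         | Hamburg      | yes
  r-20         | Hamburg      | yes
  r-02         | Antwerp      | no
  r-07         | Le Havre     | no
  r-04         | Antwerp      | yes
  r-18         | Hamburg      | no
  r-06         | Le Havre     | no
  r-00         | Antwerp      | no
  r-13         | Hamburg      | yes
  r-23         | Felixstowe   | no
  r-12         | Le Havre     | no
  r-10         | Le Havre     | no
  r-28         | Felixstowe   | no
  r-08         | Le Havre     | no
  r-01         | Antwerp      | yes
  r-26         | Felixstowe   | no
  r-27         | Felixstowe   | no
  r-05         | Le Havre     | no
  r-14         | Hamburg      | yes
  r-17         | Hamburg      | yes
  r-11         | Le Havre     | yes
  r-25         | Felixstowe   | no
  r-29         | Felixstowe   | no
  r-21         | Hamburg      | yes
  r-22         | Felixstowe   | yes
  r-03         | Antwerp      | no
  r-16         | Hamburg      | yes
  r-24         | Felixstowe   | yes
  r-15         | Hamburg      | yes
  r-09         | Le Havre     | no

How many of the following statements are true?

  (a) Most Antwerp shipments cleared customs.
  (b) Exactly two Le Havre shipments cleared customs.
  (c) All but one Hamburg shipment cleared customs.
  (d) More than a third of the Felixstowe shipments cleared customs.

(a) Antwerp: |A| = 5, |A ∩ B| = 2; needs |A ∩ B| > |A ∖ B| — false.
(b) Le Havre: |A| = 8, |A ∩ B| = 1; needs |A ∩ B| = 2 — false.
(c) Hamburg: |A| = 9, |A ∩ B| = 8; needs |A ∖ B| = 1 — true.
(d) Felixstowe: |A| = 8, |A ∩ B| = 2; needs |A ∩ B| / |A| > 1/3 — false.

1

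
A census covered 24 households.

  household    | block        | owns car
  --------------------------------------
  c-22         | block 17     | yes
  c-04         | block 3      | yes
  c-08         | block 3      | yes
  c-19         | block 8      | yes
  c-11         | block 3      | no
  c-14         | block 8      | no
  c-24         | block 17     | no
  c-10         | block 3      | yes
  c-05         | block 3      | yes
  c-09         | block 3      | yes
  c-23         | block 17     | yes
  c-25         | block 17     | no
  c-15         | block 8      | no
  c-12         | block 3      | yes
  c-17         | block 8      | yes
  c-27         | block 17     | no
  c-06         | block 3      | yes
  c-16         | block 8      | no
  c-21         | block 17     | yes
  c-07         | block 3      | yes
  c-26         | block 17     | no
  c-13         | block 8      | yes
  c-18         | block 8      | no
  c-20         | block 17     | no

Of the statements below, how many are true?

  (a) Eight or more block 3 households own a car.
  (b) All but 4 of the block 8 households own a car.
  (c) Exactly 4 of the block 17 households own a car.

(a) block 3: |A| = 9, |A ∩ B| = 8; needs |A ∩ B| ≥ 8 — true.
(b) block 8: |A| = 7, |A ∩ B| = 3; needs |A ∖ B| = 4 — true.
(c) block 17: |A| = 8, |A ∩ B| = 3; needs |A ∩ B| = 4 — false.

2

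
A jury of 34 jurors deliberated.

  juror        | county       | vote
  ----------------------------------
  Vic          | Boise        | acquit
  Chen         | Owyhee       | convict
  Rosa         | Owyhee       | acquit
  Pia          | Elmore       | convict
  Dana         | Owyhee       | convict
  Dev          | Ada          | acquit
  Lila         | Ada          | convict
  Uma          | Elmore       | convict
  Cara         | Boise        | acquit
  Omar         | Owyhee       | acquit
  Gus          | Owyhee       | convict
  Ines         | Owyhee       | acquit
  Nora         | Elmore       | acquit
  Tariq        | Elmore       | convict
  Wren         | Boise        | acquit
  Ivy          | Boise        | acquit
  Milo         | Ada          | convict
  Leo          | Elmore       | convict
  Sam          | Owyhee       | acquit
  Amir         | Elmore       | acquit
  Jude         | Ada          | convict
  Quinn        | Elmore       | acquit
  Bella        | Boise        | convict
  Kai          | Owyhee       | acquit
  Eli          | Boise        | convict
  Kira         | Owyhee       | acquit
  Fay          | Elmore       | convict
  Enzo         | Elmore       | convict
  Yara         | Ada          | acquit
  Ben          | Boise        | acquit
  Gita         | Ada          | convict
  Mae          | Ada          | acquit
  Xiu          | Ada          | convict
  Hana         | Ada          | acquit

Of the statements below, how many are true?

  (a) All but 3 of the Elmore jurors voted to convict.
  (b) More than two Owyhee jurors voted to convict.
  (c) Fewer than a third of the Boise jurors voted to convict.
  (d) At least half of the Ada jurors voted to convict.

(a) Elmore: |A| = 9, |A ∩ B| = 6; needs |A ∖ B| = 3 — true.
(b) Owyhee: |A| = 9, |A ∩ B| = 3; needs |A ∩ B| > 2 — true.
(c) Boise: |A| = 7, |A ∩ B| = 2; needs |A ∩ B| / |A| < 1/3 — true.
(d) Ada: |A| = 9, |A ∩ B| = 5; needs |A ∩ B| ≥ |A ∖ B| — true.

4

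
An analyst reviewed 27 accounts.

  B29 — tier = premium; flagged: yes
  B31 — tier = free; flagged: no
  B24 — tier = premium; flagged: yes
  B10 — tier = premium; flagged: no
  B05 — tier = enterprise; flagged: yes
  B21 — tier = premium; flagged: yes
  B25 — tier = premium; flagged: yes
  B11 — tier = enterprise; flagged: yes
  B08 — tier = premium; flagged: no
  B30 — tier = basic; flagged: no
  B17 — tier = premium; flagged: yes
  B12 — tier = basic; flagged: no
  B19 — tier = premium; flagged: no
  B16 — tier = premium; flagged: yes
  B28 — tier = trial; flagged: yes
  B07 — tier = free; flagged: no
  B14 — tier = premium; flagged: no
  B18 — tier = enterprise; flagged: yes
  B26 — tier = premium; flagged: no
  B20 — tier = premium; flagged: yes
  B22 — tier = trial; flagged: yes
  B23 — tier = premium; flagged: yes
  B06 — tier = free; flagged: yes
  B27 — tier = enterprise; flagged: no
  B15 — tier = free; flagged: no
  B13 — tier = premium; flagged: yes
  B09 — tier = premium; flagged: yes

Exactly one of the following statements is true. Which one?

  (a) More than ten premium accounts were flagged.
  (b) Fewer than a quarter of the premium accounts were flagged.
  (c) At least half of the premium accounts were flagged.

(c)

|A| = 15, |A ∩ B| = 10, |A ∖ B| = 5.
(a) requires |A ∩ B| > 10: false.
(b) requires |A ∩ B| / |A| < 1/4: false.
(c) requires |A ∩ B| ≥ |A ∖ B|: true.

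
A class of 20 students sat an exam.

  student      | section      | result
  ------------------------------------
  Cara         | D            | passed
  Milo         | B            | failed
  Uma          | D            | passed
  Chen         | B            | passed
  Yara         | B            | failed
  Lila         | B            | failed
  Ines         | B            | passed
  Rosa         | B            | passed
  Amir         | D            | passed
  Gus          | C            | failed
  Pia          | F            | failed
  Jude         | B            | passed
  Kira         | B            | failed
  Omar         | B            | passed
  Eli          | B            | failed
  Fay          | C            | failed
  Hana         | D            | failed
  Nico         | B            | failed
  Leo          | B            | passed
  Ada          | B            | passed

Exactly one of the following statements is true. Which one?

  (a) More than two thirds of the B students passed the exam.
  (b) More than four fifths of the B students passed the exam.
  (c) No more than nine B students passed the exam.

(c)

|A| = 13, |A ∩ B| = 7, |A ∖ B| = 6.
(a) requires |A ∩ B| / |A| > 2/3: false.
(b) requires |A ∩ B| / |A| > 4/5: false.
(c) requires |A ∩ B| ≤ 9: true.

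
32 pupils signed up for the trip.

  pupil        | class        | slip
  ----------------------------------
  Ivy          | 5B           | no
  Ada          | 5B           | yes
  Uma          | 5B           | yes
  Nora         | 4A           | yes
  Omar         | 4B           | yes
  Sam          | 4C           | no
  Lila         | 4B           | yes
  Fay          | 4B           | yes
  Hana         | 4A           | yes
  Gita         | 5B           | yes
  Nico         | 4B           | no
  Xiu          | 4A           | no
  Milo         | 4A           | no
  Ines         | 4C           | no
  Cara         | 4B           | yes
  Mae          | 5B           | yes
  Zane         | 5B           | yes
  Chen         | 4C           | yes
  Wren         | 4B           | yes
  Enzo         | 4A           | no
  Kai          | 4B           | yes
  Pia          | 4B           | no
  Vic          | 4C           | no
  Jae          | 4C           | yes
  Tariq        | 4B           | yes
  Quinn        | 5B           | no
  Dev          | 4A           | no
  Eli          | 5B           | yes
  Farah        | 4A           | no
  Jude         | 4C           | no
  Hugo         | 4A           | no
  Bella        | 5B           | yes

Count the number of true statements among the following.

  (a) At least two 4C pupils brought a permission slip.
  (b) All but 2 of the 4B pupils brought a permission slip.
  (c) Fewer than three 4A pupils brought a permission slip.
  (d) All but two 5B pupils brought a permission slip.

4

(a) 4C: |A| = 6, |A ∩ B| = 2; needs |A ∩ B| ≥ 2 — true.
(b) 4B: |A| = 9, |A ∩ B| = 7; needs |A ∖ B| = 2 — true.
(c) 4A: |A| = 8, |A ∩ B| = 2; needs |A ∩ B| < 3 — true.
(d) 5B: |A| = 9, |A ∩ B| = 7; needs |A ∖ B| = 2 — true.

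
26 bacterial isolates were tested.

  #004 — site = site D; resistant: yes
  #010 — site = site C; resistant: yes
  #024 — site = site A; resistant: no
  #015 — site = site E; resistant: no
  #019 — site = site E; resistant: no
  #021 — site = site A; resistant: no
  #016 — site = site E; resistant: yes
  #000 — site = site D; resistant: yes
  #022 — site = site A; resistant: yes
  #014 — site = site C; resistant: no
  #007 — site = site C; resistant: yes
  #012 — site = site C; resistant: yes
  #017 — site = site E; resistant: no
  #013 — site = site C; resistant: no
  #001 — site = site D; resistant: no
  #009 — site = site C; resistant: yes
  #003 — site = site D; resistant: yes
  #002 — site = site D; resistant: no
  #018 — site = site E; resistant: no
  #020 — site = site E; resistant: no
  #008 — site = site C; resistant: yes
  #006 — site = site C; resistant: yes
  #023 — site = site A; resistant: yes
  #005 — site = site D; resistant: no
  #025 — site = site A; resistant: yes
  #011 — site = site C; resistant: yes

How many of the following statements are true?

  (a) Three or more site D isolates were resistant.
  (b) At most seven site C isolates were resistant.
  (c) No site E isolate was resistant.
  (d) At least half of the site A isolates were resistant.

3

(a) site D: |A| = 6, |A ∩ B| = 3; needs |A ∩ B| ≥ 3 — true.
(b) site C: |A| = 9, |A ∩ B| = 7; needs |A ∩ B| ≤ 7 — true.
(c) site E: |A| = 6, |A ∩ B| = 1; needs A ∩ B = ∅ (|A ∩ B| = 0) — false.
(d) site A: |A| = 5, |A ∩ B| = 3; needs |A ∩ B| ≥ |A ∖ B| — true.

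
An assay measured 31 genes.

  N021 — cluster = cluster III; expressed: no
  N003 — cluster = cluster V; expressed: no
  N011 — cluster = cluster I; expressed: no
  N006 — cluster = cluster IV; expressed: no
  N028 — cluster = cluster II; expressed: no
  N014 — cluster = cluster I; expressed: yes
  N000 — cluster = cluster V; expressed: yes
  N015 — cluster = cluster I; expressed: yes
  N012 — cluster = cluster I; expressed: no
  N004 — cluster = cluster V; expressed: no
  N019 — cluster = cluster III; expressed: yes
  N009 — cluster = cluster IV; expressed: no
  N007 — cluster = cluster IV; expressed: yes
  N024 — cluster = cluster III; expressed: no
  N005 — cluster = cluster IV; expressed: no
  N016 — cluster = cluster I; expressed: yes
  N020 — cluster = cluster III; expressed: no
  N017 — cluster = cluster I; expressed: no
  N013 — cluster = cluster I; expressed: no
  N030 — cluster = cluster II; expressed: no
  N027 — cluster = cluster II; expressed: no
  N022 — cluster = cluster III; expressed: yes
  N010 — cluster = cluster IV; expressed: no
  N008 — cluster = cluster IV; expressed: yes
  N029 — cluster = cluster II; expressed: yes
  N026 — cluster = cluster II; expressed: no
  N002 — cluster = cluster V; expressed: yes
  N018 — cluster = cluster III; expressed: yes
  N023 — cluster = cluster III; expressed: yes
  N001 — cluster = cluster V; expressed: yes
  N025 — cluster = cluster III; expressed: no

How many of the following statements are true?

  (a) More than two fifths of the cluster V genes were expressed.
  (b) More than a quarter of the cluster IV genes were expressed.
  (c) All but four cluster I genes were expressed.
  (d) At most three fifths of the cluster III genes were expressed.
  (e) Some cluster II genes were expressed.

(a) cluster V: |A| = 5, |A ∩ B| = 3; needs |A ∩ B| / |A| > 2/5 — true.
(b) cluster IV: |A| = 6, |A ∩ B| = 2; needs |A ∩ B| / |A| > 1/4 — true.
(c) cluster I: |A| = 7, |A ∩ B| = 3; needs |A ∖ B| = 4 — true.
(d) cluster III: |A| = 8, |A ∩ B| = 4; needs |A ∩ B| / |A| ≤ 3/5 — true.
(e) cluster II: |A| = 5, |A ∩ B| = 1; needs A ∩ B ≠ ∅ (|A ∩ B| ≥ 1) — true.

5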